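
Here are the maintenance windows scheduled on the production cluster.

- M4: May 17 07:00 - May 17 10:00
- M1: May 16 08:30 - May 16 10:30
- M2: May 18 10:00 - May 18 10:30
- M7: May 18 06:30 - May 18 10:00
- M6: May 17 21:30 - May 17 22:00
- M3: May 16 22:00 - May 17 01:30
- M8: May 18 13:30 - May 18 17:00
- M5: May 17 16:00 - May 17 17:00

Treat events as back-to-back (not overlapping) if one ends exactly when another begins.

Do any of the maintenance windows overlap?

Sorted by start: M1, M3, M4, M5, M6, M7, M2, M8.
M3 starts after M1 ends, so nothing later overlaps M1 either.
M4 starts after M3 ends, so nothing later overlaps M3 either.
M5 starts after M4 ends, so nothing later overlaps M4 either.
M6 starts after M5 ends, so nothing later overlaps M5 either.
M7 starts after M6 ends, so nothing later overlaps M6 either.
M2 starts exactly when M7 ends (back-to-back, no overlap), so nothing later overlaps M7 either.
M8 starts after M2 ends.
Every pair is clear; the schedule has no overlaps.

No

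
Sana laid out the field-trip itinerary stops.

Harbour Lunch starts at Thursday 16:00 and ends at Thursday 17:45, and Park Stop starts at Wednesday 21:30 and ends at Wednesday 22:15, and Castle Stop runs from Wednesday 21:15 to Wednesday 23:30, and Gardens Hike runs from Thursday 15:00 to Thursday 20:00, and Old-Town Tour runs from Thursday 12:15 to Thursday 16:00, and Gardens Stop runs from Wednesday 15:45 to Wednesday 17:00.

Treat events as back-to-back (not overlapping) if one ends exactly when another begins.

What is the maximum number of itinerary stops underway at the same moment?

2

Walk through starts and ends in time order (an end at T is processed before a start at T):
Wednesday 15:45 start Gardens Stop → 1
Wednesday 17:00 end Gardens Stop → 0
Wednesday 21:15 start Castle Stop → 1
Wednesday 21:30 start Park Stop → 2
Wednesday 22:15 end Park Stop → 1
Wednesday 23:30 end Castle Stop → 0
Thursday 12:15 start Old-Town Tour → 1
Thursday 15:00 start Gardens Hike → 2
Thursday 16:00 end Old-Town Tour → 1
Thursday 16:00 start Harbour Lunch → 2
Thursday 17:45 end Harbour Lunch → 1
Thursday 20:00 end Gardens Hike → 0
Peak is 2, at Wednesday 21:30 (Castle Stop, Park Stop).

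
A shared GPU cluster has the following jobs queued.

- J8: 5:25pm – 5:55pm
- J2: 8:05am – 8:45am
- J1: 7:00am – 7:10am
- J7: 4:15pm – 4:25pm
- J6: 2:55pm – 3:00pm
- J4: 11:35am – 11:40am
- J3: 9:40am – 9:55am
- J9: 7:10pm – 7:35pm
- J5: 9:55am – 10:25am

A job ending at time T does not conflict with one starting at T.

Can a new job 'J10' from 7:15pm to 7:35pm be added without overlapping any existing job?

J1: ends 7:10am at or before J10 starts 7:15pm → clear.
J2: ends 8:45am at or before J10 starts 7:15pm → clear.
J3: ends 9:55am at or before J10 starts 7:15pm → clear.
J5: ends 10:25am at or before J10 starts 7:15pm → clear.
J4: ends 11:40am at or before J10 starts 7:15pm → clear.
J6: ends 3:00pm at or before J10 starts 7:15pm → clear.
J7: ends 4:25pm at or before J10 starts 7:15pm → clear.
J8: ends 5:55pm at or before J10 starts 7:15pm → clear.
J9: starts 7:10pm before J10 ends 7:35pm, and ends 7:35pm after J10 starts 7:15pm → overlap.
J10 overlaps J9.

No — it overlaps J9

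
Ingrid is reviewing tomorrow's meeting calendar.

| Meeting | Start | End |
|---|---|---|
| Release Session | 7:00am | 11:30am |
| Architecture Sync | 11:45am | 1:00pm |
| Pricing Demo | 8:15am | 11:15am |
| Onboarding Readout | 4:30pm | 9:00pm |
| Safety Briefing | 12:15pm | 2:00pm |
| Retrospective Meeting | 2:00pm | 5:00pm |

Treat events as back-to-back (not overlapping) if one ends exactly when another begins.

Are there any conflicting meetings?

Yes

Sorted by start: Release Session, Pricing Demo, Architecture Sync, Safety Briefing, Retrospective Meeting, Onboarding Readout.
Pricing Demo starts before Release Session ends → Release Session and Pricing Demo overlap.
That's a conflict, so the schedule is not conflict-free.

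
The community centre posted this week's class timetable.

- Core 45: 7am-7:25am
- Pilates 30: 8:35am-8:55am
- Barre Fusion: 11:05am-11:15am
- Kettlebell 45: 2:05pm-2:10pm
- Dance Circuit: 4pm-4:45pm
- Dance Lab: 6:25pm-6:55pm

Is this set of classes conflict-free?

Yes

Sorted by start: Core 45, Pilates 30, Barre Fusion, Kettlebell 45, Dance Circuit, Dance Lab.
Pilates 30 starts after Core 45 ends, so nothing later overlaps Core 45 either.
Barre Fusion starts after Pilates 30 ends, so nothing later overlaps Pilates 30 either.
Kettlebell 45 starts after Barre Fusion ends, so nothing later overlaps Barre Fusion either.
Dance Circuit starts after Kettlebell 45 ends, so nothing later overlaps Kettlebell 45 either.
Dance Lab starts after Dance Circuit ends.
Every pair is clear; the schedule has no overlaps.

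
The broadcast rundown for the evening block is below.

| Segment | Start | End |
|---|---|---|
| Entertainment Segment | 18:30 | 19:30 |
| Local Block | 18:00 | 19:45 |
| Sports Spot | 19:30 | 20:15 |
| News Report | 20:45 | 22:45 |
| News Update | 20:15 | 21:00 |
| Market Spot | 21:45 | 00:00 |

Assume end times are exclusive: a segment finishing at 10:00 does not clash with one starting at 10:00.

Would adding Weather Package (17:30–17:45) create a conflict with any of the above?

No — it doesn't clash with anything

Local Block: starts 18:00 at or after Weather Package ends 17:45 → clear.
Entertainment Segment: starts 18:30 at or after Weather Package ends 17:45 → clear.
Sports Spot: starts 19:30 at or after Weather Package ends 17:45 → clear.
News Update: starts 20:15 at or after Weather Package ends 17:45 → clear.
News Report: starts 20:45 at or after Weather Package ends 17:45 → clear.
Market Spot: starts 21:45 at or after Weather Package ends 17:45 → clear.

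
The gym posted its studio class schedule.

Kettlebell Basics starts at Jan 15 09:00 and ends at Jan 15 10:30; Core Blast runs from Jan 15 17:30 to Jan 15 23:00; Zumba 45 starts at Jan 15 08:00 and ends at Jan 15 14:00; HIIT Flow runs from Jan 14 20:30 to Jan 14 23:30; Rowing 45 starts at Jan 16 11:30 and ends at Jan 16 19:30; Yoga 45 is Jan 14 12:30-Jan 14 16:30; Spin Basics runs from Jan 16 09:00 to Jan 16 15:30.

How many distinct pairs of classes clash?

2

Sorted by start: Yoga 45, HIIT Flow, Zumba 45, Kettlebell Basics, Core Blast, Spin Basics, Rowing 45.
HIIT Flow starts after Yoga 45 ends — done with Yoga 45.
Zumba 45 starts after HIIT Flow ends — done with HIIT Flow.
Kettlebell Basics starts before Zumba 45 ends → Zumba 45 and Kettlebell Basics overlap.
Core Blast starts after Zumba 45 ends — done with Zumba 45.
Core Blast starts after Kettlebell Basics ends — done with Kettlebell Basics.
Spin Basics starts after Core Blast ends — done with Core Blast.
Rowing 45 starts before Spin Basics ends → Spin Basics and Rowing 45 overlap.
Overlapping pairs: Kettlebell Basics & Zumba 45, Rowing 45 & Spin Basics — 2 in total.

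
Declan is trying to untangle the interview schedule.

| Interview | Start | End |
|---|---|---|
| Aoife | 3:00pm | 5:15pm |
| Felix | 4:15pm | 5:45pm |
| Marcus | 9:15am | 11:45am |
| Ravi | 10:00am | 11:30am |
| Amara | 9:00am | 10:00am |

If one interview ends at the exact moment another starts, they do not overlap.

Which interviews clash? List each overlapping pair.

Amara & Marcus, Aoife & Felix, Marcus & Ravi

Sorted by start: Amara, Marcus, Ravi, Aoife, Felix.
Marcus starts before Amara ends → Amara and Marcus overlap.
Ravi starts exactly when Amara ends (back-to-back, no overlap), so Amara has no further overlaps.
Ravi starts before Marcus ends → Marcus and Ravi overlap.
Aoife starts after Marcus ends, so Marcus has no further overlaps.
Aoife starts after Ravi ends, so Ravi has no further overlaps.
Felix starts before Aoife ends → Aoife and Felix overlap.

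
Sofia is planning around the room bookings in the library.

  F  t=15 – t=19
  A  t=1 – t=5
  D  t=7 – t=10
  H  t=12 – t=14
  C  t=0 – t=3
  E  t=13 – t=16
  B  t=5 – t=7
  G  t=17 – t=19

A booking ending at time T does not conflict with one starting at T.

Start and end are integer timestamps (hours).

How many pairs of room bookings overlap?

4

Sorted by start: C, A, B, D, H, E, F, G.
A starts before C ends → C and A overlap.
B starts after C ends — done with C.
B starts exactly when A ends (back-to-back, no overlap) — done with A.
D starts exactly when B ends (back-to-back, no overlap) — done with B.
H starts after D ends — done with D.
E starts before H ends → H and E overlap.
F starts after H ends — done with H.
F starts before E ends → E and F overlap.
G starts after E ends.
G starts before F ends → F and G overlap.
Overlapping pairs: A & C, E & F, E & H, F & G — 4 in total.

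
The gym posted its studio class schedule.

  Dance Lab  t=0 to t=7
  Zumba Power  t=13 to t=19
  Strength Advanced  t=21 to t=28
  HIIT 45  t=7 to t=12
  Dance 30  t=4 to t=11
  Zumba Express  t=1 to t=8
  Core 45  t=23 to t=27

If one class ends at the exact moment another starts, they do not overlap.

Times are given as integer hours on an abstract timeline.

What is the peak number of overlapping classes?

Sweep the timeline, counting +1 at each start and −1 at each end (ends before starts at a tie):
t=0 start Dance Lab → 1
t=1 start Zumba Express → 2
t=4 start Dance 30 → 3
t=7 end Dance Lab → 2
t=7 start HIIT 45 → 3
t=8 end Zumba Express → 2
t=11 end Dance 30 → 1
t=12 end HIIT 45 → 0
t=13 start Zumba Power → 1
t=19 end Zumba Power → 0
t=21 start Strength Advanced → 1
t=23 start Core 45 → 2
t=27 end Core 45 → 1
t=28 end Strength Advanced → 0
Peak is 3, at t=4 (Dance 30, Dance Lab, Zumba Express).

3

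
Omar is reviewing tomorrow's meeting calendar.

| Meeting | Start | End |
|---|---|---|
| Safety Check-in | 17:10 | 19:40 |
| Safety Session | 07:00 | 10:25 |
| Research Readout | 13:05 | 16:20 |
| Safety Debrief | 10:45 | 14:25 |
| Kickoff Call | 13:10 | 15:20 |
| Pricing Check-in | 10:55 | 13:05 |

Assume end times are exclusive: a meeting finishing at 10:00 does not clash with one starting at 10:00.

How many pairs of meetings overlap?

Check each pair: they overlap iff neither finishes before the other starts.
Sorted by start: Safety Session, Safety Debrief, Pricing Check-in, Research Readout, Kickoff Call, Safety Check-in.
Safety Debrief starts after Safety Session ends, so Safety Session has no further overlaps.
Pricing Check-in starts before Safety Debrief ends → Safety Debrief and Pricing Check-in overlap.
Research Readout starts before Safety Debrief ends → Safety Debrief and Research Readout overlap.
Kickoff Call starts before Safety Debrief ends → Safety Debrief and Kickoff Call overlap.
Safety Check-in starts after Safety Debrief ends.
Research Readout starts exactly when Pricing Check-in ends (back-to-back, no overlap), so Pricing Check-in has no further overlaps.
Kickoff Call starts before Research Readout ends → Research Readout and Kickoff Call overlap.
Safety Check-in starts after Research Readout ends.
Safety Check-in starts after Kickoff Call ends.
Overlapping pairs: Kickoff Call & Research Readout, Kickoff Call & Safety Debrief, Pricing Check-in & Safety Debrief, Research Readout & Safety Debrief — 4 in total.

4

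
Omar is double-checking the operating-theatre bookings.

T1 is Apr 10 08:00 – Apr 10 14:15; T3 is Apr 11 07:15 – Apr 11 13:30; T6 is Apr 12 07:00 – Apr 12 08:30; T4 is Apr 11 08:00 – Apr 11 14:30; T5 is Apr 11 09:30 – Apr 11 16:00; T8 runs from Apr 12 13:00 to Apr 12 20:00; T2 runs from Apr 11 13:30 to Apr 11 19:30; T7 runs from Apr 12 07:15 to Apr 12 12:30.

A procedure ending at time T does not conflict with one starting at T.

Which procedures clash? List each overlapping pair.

T2 & T4, T2 & T5, T3 & T4, T3 & T5, T4 & T5, T6 & T7

Sorted by start: T1, T3, T4, T5, T2, T6, T7, T8.
T3 starts after T1 ends, so nothing later overlaps T1 either.
T4 starts before T3 ends → T3 and T4 overlap.
T5 starts before T3 ends → T3 and T5 overlap.
T2 starts exactly when T3 ends (back-to-back, no overlap), so nothing later overlaps T3 either.
T5 starts before T4 ends → T4 and T5 overlap.
T2 starts before T4 ends → T4 and T2 overlap.
T6 starts after T4 ends, so nothing later overlaps T4 either.
T2 starts before T5 ends → T5 and T2 overlap.
T6 starts after T5 ends, so nothing later overlaps T5 either.
T6 starts after T2 ends, so nothing later overlaps T2 either.
T7 starts before T6 ends → T6 and T7 overlap.
T8 starts after T6 ends.
T8 starts after T7 ends.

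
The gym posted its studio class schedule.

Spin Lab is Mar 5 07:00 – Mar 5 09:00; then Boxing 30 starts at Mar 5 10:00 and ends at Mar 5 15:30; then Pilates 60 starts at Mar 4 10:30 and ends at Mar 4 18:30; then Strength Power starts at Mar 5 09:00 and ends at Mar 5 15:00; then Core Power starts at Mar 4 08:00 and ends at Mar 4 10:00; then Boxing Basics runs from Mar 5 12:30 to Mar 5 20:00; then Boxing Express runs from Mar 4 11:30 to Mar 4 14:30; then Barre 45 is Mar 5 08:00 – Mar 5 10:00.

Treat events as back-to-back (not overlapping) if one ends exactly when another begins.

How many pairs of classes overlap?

Sorted by start: Core Power, Pilates 60, Boxing Express, Spin Lab, Barre 45, Strength Power, Boxing 30, Boxing Basics.
Pilates 60 starts after Core Power ends; Core Power is clear from here.
Boxing Express starts before Pilates 60 ends → Pilates 60 and Boxing Express overlap.
Spin Lab starts after Pilates 60 ends; Pilates 60 is clear from here.
Spin Lab starts after Boxing Express ends; Boxing Express is clear from here.
Barre 45 starts before Spin Lab ends → Spin Lab and Barre 45 overlap.
Strength Power starts exactly when Spin Lab ends (back-to-back, no overlap); Spin Lab is clear from here.
Strength Power starts before Barre 45 ends → Barre 45 and Strength Power overlap.
Boxing 30 starts exactly when Barre 45 ends (back-to-back, no overlap); Barre 45 is clear from here.
Boxing 30 starts before Strength Power ends → Strength Power and Boxing 30 overlap.
Boxing Basics starts before Strength Power ends → Strength Power and Boxing Basics overlap.
Boxing Basics starts before Boxing 30 ends → Boxing 30 and Boxing Basics overlap.
Overlapping pairs: Barre 45 & Spin Lab, Barre 45 & Strength Power, Boxing 30 & Boxing Basics, Boxing 30 & Strength Power, Boxing Basics & Strength Power, Boxing Express & Pilates 60 — 6 in total.

6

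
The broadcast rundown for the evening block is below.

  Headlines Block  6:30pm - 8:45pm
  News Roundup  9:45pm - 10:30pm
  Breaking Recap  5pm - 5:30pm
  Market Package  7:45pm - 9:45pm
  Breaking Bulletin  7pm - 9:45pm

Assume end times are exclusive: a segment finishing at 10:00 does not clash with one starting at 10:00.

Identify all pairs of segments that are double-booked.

Check each pair: they overlap iff neither finishes before the other starts.
Sorted by start: Breaking Recap, Headlines Block, Breaking Bulletin, Market Package, News Roundup.
Headlines Block starts after Breaking Recap ends; Breaking Recap is clear from here.
Breaking Bulletin starts before Headlines Block ends → Headlines Block and Breaking Bulletin overlap.
Market Package starts before Headlines Block ends → Headlines Block and Market Package overlap.
News Roundup starts after Headlines Block ends.
Market Package starts before Breaking Bulletin ends → Breaking Bulletin and Market Package overlap.
News Roundup starts exactly when Breaking Bulletin ends (back-to-back, no overlap).
News Roundup starts exactly when Market Package ends (back-to-back, no overlap).

Breaking Bulletin & Headlines Block, Breaking Bulletin & Market Package, Headlines Block & Market Package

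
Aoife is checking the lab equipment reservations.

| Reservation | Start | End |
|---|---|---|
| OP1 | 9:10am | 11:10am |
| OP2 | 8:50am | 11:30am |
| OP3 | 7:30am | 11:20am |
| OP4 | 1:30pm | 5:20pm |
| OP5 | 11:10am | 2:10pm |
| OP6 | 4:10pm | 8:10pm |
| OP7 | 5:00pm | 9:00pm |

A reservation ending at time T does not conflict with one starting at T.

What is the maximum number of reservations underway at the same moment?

3

Sweep the timeline, counting +1 at each start and −1 at each end (ends before starts at a tie):
7:30am start OP3 → 1
8:50am start OP2 → 2
9:10am start OP1 → 3
11:10am end OP1 → 2
11:10am start OP5 → 3
11:20am end OP3 → 2
11:30am end OP2 → 1
1:30pm start OP4 → 2
2:10pm end OP5 → 1
4:10pm start OP6 → 2
5:00pm start OP7 → 3
5:20pm end OP4 → 2
8:10pm end OP6 → 1
9:00pm end OP7 → 0
Peak is 3, at 9:10am (OP1, OP2, OP3).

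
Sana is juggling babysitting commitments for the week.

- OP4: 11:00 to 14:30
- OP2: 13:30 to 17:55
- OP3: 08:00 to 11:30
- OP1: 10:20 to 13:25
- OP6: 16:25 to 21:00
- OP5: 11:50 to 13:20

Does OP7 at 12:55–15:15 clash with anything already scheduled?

Yes — it overlaps OP1, OP2, OP4, OP5

OP3: ends 11:30 at or before OP7 starts 12:55 → clear.
OP1: starts 10:20 before OP7 ends 15:15, and ends 13:25 after OP7 starts 12:55 → overlap.
OP4: starts 11:00 before OP7 ends 15:15, and ends 14:30 after OP7 starts 12:55 → overlap.
OP5: starts 11:50 before OP7 ends 15:15, and ends 13:20 after OP7 starts 12:55 → overlap.
OP2: starts 13:30 before OP7 ends 15:15, and ends 17:55 after OP7 starts 12:55 → overlap.
OP6: starts 16:25 at or after OP7 ends 15:15 → clear.
OP7 overlaps OP1, OP2, OP4, OP5.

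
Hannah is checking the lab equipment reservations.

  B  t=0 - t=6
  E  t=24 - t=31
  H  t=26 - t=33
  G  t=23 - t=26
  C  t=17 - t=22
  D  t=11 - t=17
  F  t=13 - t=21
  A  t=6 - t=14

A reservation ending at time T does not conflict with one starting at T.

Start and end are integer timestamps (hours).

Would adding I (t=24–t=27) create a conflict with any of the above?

B: ends t=6 at or before I starts t=24 → clear.
A: ends t=14 at or before I starts t=24 → clear.
D: ends t=17 at or before I starts t=24 → clear.
F: ends t=21 at or before I starts t=24 → clear.
C: ends t=22 at or before I starts t=24 → clear.
G: starts t=23 before I ends t=27, and ends t=26 after I starts t=24 → overlap.
E: starts t=24 before I ends t=27, and ends t=31 after I starts t=24 → overlap.
H: starts t=26 before I ends t=27, and ends t=33 after I starts t=24 → overlap.
I overlaps E, G, H.

Yes — it overlaps E, G, H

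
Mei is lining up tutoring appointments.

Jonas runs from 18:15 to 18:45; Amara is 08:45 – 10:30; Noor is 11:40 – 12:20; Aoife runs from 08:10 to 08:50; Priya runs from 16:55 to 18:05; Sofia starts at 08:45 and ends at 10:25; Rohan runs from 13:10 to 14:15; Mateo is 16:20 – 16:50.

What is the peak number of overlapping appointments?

Walk through starts and ends in time order (an end at T is processed before a start at T):
08:10 start Aoife → 1
08:45 start Amara → 2
08:45 start Sofia → 3
08:50 end Aoife → 2
10:25 end Sofia → 1
10:30 end Amara → 0
11:40 start Noor → 1
12:20 end Noor → 0
13:10 start Rohan → 1
14:15 end Rohan → 0
16:20 start Mateo → 1
16:50 end Mateo → 0
16:55 start Priya → 1
18:05 end Priya → 0
18:15 start Jonas → 1
18:45 end Jonas → 0
Peak is 3, at 08:45 (Amara, Aoife, Sofia).

3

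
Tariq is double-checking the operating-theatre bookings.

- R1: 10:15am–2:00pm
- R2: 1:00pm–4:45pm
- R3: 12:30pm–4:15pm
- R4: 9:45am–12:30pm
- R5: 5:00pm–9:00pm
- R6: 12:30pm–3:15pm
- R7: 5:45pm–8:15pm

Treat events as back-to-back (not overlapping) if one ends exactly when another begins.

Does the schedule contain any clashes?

Two intervals overlap when each starts before the other ends.
Sorted by start: R4, R1, R3, R6, R2, R5, R7.
R1 starts before R4 ends → R4 and R1 overlap.
That's a conflict, so the schedule is not conflict-free.

Yes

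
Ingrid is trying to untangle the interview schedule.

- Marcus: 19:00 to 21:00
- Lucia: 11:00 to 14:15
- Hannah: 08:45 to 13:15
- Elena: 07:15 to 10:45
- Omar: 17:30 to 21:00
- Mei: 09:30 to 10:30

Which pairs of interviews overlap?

Elena & Hannah, Elena & Mei, Hannah & Lucia, Hannah & Mei, Marcus & Omar

Sorted by start: Elena, Hannah, Mei, Lucia, Omar, Marcus.
Hannah starts before Elena ends → Elena and Hannah overlap.
Mei starts before Elena ends → Elena and Mei overlap.
Lucia starts after Elena ends — done with Elena.
Mei starts before Hannah ends → Hannah and Mei overlap.
Lucia starts before Hannah ends → Hannah and Lucia overlap.
Omar starts after Hannah ends — done with Hannah.
Lucia starts after Mei ends — done with Mei.
Omar starts after Lucia ends — done with Lucia.
Marcus starts before Omar ends → Omar and Marcus overlap.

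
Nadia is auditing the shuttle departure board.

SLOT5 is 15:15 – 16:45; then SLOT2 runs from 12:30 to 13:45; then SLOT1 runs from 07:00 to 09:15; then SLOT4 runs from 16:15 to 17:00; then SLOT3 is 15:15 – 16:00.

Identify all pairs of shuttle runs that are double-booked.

SLOT3 & SLOT5, SLOT4 & SLOT5

Two intervals overlap when each starts before the other ends.
Sorted by start: SLOT1, SLOT2, SLOT3, SLOT5, SLOT4.
SLOT2 starts after SLOT1 ends, so SLOT1 has no further overlaps.
SLOT3 starts after SLOT2 ends, so SLOT2 has no further overlaps.
SLOT5 starts before SLOT3 ends → SLOT3 and SLOT5 overlap.
SLOT4 starts after SLOT3 ends.
SLOT4 starts before SLOT5 ends → SLOT5 and SLOT4 overlap.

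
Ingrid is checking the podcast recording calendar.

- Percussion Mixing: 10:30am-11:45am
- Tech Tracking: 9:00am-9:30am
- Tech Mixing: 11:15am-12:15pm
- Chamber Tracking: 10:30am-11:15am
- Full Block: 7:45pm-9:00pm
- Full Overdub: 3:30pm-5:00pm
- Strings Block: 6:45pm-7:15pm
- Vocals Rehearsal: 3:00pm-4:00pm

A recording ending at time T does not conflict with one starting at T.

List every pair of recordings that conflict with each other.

Check each pair: they overlap iff neither finishes before the other starts.
Sorted by start: Tech Tracking, Chamber Tracking, Percussion Mixing, Tech Mixing, Vocals Rehearsal, Full Overdub, Strings Block, Full Block.
Chamber Tracking starts after Tech Tracking ends; Tech Tracking is clear from here.
Percussion Mixing starts before Chamber Tracking ends → Chamber Tracking and Percussion Mixing overlap.
Tech Mixing starts exactly when Chamber Tracking ends (back-to-back, no overlap); Chamber Tracking is clear from here.
Tech Mixing starts before Percussion Mixing ends → Percussion Mixing and Tech Mixing overlap.
Vocals Rehearsal starts after Percussion Mixing ends; Percussion Mixing is clear from here.
Vocals Rehearsal starts after Tech Mixing ends; Tech Mixing is clear from here.
Full Overdub starts before Vocals Rehearsal ends → Vocals Rehearsal and Full Overdub overlap.
Strings Block starts after Vocals Rehearsal ends; Vocals Rehearsal is clear from here.
Strings Block starts after Full Overdub ends; Full Overdub is clear from here.
Full Block starts after Strings Block ends.

Chamber Tracking & Percussion Mixing, Full Overdub & Vocals Rehearsal, Percussion Mixing & Tech Mixing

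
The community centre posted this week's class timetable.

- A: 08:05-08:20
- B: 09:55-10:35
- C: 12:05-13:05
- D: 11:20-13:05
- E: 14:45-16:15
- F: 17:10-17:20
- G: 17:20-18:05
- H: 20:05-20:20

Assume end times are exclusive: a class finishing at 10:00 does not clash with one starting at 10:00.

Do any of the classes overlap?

Yes

Sorted by start: A, B, D, C, E, F, G, H.
B starts after A ends, so A has no further overlaps.
D starts after B ends, so B has no further overlaps.
C starts before D ends → D and C overlap.
That's a conflict, so the schedule is not conflict-free.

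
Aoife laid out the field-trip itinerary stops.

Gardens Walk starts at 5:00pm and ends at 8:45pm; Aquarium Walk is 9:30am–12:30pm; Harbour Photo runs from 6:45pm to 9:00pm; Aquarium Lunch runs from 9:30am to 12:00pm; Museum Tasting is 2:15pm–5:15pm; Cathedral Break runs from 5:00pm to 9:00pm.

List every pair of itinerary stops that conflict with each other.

Sorted by start: Aquarium Walk, Aquarium Lunch, Museum Tasting, Gardens Walk, Cathedral Break, Harbour Photo.
Aquarium Lunch starts before Aquarium Walk ends → Aquarium Walk and Aquarium Lunch overlap.
Museum Tasting starts after Aquarium Walk ends — done with Aquarium Walk.
Museum Tasting starts after Aquarium Lunch ends — done with Aquarium Lunch.
Gardens Walk starts before Museum Tasting ends → Museum Tasting and Gardens Walk overlap.
Cathedral Break starts before Museum Tasting ends → Museum Tasting and Cathedral Break overlap.
Harbour Photo starts after Museum Tasting ends.
Cathedral Break starts before Gardens Walk ends → Gardens Walk and Cathedral Break overlap.
Harbour Photo starts before Gardens Walk ends → Gardens Walk and Harbour Photo overlap.
Harbour Photo starts before Cathedral Break ends → Cathedral Break and Harbour Photo overlap.

Aquarium Lunch & Aquarium Walk, Cathedral Break & Gardens Walk, Cathedral Break & Harbour Photo, Cathedral Break & Museum Tasting, Gardens Walk & Harbour Photo, Gardens Walk & Museum Tasting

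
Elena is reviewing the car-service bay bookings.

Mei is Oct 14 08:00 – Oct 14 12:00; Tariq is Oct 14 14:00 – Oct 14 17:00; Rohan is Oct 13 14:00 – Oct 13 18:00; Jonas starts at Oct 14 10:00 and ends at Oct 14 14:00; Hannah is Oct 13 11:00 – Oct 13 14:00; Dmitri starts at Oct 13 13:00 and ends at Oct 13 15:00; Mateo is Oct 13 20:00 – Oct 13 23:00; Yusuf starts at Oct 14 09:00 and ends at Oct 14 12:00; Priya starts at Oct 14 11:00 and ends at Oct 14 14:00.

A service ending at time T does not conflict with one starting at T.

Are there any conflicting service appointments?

Yes

Check each pair: they overlap iff neither finishes before the other starts.
Sorted by start: Hannah, Dmitri, Rohan, Mateo, Mei, Yusuf, Jonas, Priya, Tariq.
Dmitri starts before Hannah ends → Hannah and Dmitri overlap.
That's a conflict, so the schedule is not conflict-free.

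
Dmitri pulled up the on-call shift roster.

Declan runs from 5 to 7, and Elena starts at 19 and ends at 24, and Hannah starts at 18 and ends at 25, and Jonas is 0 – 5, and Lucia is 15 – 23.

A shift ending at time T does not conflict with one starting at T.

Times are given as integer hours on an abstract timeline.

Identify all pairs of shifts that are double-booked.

Check each pair: they overlap iff neither finishes before the other starts.
Sorted by start: Jonas, Declan, Lucia, Hannah, Elena.
Declan starts exactly when Jonas ends (back-to-back, no overlap), so nothing later overlaps Jonas either.
Lucia starts after Declan ends, so nothing later overlaps Declan either.
Hannah starts before Lucia ends → Lucia and Hannah overlap.
Elena starts before Lucia ends → Lucia and Elena overlap.
Elena starts before Hannah ends → Hannah and Elena overlap.

Elena & Hannah, Elena & Lucia, Hannah & Lucia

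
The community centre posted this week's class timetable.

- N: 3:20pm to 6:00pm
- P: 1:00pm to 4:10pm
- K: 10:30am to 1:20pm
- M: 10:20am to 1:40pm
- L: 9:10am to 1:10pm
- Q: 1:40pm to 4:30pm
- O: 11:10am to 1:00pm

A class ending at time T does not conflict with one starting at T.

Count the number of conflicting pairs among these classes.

12

Check each pair: they overlap iff neither finishes before the other starts.
Sorted by start: L, M, K, O, P, Q, N.
M starts before L ends → L and M overlap.
K starts before L ends → L and K overlap.
O starts before L ends → L and O overlap.
P starts before L ends → L and P overlap.
Q starts after L ends, so nothing later overlaps L either.
K starts before M ends → M and K overlap.
O starts before M ends → M and O overlap.
P starts before M ends → M and P overlap.
Q starts exactly when M ends (back-to-back, no overlap), so nothing later overlaps M either.
O starts before K ends → K and O overlap.
P starts before K ends → K and P overlap.
Q starts after K ends, so nothing later overlaps K either.
P starts exactly when O ends (back-to-back, no overlap), so nothing later overlaps O either.
Q starts before P ends → P and Q overlap.
N starts before P ends → P and N overlap.
N starts before Q ends → Q and N overlap.
Overlapping pairs: K & L, K & M, K & O, K & P, L & M, L & O, L & P, M & O, M & P, N & P, N & Q, P & Q — 12 in total.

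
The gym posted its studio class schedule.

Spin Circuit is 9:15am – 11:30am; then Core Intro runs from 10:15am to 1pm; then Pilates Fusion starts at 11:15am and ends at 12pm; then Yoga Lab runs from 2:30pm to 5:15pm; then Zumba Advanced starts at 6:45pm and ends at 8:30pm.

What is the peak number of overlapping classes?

3

Sweep the timeline, counting +1 at each start and −1 at each end (ends before starts at a tie):
9:15am start Spin Circuit → 1
10:15am start Core Intro → 2
11:15am start Pilates Fusion → 3
11:30am end Spin Circuit → 2
12pm end Pilates Fusion → 1
1pm end Core Intro → 0
2:30pm start Yoga Lab → 1
5:15pm end Yoga Lab → 0
6:45pm start Zumba Advanced → 1
8:30pm end Zumba Advanced → 0
Peak is 3, at 11:15am (Core Intro, Pilates Fusion, Spin Circuit).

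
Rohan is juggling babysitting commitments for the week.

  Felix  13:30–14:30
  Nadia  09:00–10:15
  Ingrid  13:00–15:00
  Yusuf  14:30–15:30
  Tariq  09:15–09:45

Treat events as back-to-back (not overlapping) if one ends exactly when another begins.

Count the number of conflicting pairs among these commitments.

3

Sorted by start: Nadia, Tariq, Ingrid, Felix, Yusuf.
Tariq starts before Nadia ends → Nadia and Tariq overlap.
Ingrid starts after Nadia ends, so Nadia has no further overlaps.
Ingrid starts after Tariq ends, so Tariq has no further overlaps.
Felix starts before Ingrid ends → Ingrid and Felix overlap.
Yusuf starts before Ingrid ends → Ingrid and Yusuf overlap.
Yusuf starts exactly when Felix ends (back-to-back, no overlap).
Overlapping pairs: Felix & Ingrid, Ingrid & Yusuf, Nadia & Tariq — 3 in total.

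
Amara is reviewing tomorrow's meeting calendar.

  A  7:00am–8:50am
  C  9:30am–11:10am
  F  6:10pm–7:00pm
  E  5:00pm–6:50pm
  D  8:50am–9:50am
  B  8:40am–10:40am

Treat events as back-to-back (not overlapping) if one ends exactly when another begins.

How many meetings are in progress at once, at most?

3

Sort all start/end points and keep a running count:
7:00am start A → 1
8:40am start B → 2
8:50am end A → 1
8:50am start D → 2
9:30am start C → 3
9:50am end D → 2
10:40am end B → 1
11:10am end C → 0
5:00pm start E → 1
6:10pm start F → 2
6:50pm end E → 1
7:00pm end F → 0
Peak is 3, at 9:30am (B, C, D).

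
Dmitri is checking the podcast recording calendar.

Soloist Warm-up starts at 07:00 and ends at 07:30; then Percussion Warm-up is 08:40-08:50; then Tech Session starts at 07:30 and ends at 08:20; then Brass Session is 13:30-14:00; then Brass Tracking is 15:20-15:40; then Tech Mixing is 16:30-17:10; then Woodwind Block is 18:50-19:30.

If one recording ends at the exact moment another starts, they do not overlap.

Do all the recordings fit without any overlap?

Yes

Sorted by start: Soloist Warm-up, Tech Session, Percussion Warm-up, Brass Session, Brass Tracking, Tech Mixing, Woodwind Block.
Tech Session starts exactly when Soloist Warm-up ends (back-to-back, no overlap) — done with Soloist Warm-up.
Percussion Warm-up starts after Tech Session ends — done with Tech Session.
Brass Session starts after Percussion Warm-up ends — done with Percussion Warm-up.
Brass Tracking starts after Brass Session ends — done with Brass Session.
Tech Mixing starts after Brass Tracking ends — done with Brass Tracking.
Woodwind Block starts after Tech Mixing ends.
Every pair is clear; the schedule has no overlaps.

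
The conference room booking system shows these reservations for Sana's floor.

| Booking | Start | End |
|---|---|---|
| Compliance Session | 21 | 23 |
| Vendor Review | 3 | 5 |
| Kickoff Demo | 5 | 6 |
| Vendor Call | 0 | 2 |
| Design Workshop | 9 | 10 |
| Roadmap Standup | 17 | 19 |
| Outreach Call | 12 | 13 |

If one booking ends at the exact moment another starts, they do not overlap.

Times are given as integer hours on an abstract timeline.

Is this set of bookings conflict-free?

Sorted by start: Vendor Call, Vendor Review, Kickoff Demo, Design Workshop, Outreach Call, Roadmap Standup, Compliance Session.
Vendor Review starts after Vendor Call ends, so Vendor Call has no further overlaps.
Kickoff Demo starts exactly when Vendor Review ends (back-to-back, no overlap), so Vendor Review has no further overlaps.
Design Workshop starts after Kickoff Demo ends, so Kickoff Demo has no further overlaps.
Outreach Call starts after Design Workshop ends, so Design Workshop has no further overlaps.
Roadmap Standup starts after Outreach Call ends, so Outreach Call has no further overlaps.
Compliance Session starts after Roadmap Standup ends.
Every pair is clear; the schedule has no overlaps.

Yes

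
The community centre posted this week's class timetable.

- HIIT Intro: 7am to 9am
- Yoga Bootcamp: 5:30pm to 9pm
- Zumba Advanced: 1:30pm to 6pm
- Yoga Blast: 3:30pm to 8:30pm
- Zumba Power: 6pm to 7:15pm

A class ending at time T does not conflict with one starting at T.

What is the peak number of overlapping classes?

3

Sort all start/end points and keep a running count:
7am start HIIT Intro → 1
9am end HIIT Intro → 0
1:30pm start Zumba Advanced → 1
3:30pm start Yoga Blast → 2
5:30pm start Yoga Bootcamp → 3
6pm end Zumba Advanced → 2
6pm start Zumba Power → 3
7:15pm end Zumba Power → 2
8:30pm end Yoga Blast → 1
9pm end Yoga Bootcamp → 0
Peak is 3, at 5:30pm (Yoga Blast, Yoga Bootcamp, Zumba Advanced).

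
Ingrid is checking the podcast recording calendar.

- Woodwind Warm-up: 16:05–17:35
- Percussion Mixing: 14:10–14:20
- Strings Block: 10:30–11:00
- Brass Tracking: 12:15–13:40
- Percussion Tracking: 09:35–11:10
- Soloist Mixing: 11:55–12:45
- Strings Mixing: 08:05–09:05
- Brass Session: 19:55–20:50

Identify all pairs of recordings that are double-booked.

Sorted by start: Strings Mixing, Percussion Tracking, Strings Block, Soloist Mixing, Brass Tracking, Percussion Mixing, Woodwind Warm-up, Brass Session.
Percussion Tracking starts after Strings Mixing ends, so nothing later overlaps Strings Mixing either.
Strings Block starts before Percussion Tracking ends → Percussion Tracking and Strings Block overlap.
Soloist Mixing starts after Percussion Tracking ends, so nothing later overlaps Percussion Tracking either.
Soloist Mixing starts after Strings Block ends, so nothing later overlaps Strings Block either.
Brass Tracking starts before Soloist Mixing ends → Soloist Mixing and Brass Tracking overlap.
Percussion Mixing starts after Soloist Mixing ends, so nothing later overlaps Soloist Mixing either.
Percussion Mixing starts after Brass Tracking ends, so nothing later overlaps Brass Tracking either.
Woodwind Warm-up starts after Percussion Mixing ends, so nothing later overlaps Percussion Mixing either.
Brass Session starts after Woodwind Warm-up ends.

Brass Tracking & Soloist Mixing, Percussion Tracking & Strings Block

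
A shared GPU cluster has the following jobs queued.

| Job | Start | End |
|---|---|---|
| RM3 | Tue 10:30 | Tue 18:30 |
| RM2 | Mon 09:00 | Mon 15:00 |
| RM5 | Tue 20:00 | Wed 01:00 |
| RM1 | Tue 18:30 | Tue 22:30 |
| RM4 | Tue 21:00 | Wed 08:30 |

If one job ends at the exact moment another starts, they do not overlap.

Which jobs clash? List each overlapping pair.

Sorted by start: RM2, RM3, RM1, RM5, RM4.
RM3 starts after RM2 ends — done with RM2.
RM1 starts exactly when RM3 ends (back-to-back, no overlap) — done with RM3.
RM5 starts before RM1 ends → RM1 and RM5 overlap.
RM4 starts before RM1 ends → RM1 and RM4 overlap.
RM4 starts before RM5 ends → RM5 and RM4 overlap.

RM1 & RM4, RM1 & RM5, RM4 & RM5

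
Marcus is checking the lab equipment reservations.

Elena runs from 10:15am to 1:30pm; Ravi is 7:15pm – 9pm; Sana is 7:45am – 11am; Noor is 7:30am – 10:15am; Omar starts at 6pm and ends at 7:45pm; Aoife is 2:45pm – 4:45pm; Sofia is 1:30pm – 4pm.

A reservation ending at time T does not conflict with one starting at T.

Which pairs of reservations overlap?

Sorted by start: Noor, Sana, Elena, Sofia, Aoife, Omar, Ravi.
Sana starts before Noor ends → Noor and Sana overlap.
Elena starts exactly when Noor ends (back-to-back, no overlap); Noor is clear from here.
Elena starts before Sana ends → Sana and Elena overlap.
Sofia starts after Sana ends; Sana is clear from here.
Sofia starts exactly when Elena ends (back-to-back, no overlap); Elena is clear from here.
Aoife starts before Sofia ends → Sofia and Aoife overlap.
Omar starts after Sofia ends; Sofia is clear from here.
Omar starts after Aoife ends; Aoife is clear from here.
Ravi starts before Omar ends → Omar and Ravi overlap.

Aoife & Sofia, Elena & Sana, Noor & Sana, Omar & Ravi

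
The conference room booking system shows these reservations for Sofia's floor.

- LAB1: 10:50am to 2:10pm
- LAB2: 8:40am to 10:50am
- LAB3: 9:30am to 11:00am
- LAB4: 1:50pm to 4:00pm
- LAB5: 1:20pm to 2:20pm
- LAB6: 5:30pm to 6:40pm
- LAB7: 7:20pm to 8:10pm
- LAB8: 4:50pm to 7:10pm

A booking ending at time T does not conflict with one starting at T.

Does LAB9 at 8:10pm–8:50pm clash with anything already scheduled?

LAB2: ends 10:50am at or before LAB9 starts 8:10pm → clear.
LAB3: ends 11:00am at or before LAB9 starts 8:10pm → clear.
LAB1: ends 2:10pm at or before LAB9 starts 8:10pm → clear.
LAB5: ends 2:20pm at or before LAB9 starts 8:10pm → clear.
LAB4: ends 4:00pm at or before LAB9 starts 8:10pm → clear.
LAB8: ends 7:10pm at or before LAB9 starts 8:10pm → clear.
LAB6: ends 6:40pm at or before LAB9 starts 8:10pm → clear.
LAB7: ends 8:10pm at or before LAB9 starts 8:10pm → clear.

No — it doesn't clash with anything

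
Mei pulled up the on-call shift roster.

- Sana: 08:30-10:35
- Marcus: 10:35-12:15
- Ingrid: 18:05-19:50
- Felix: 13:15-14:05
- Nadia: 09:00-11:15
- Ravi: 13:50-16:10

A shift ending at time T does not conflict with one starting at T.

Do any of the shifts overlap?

Sorted by start: Sana, Nadia, Marcus, Felix, Ravi, Ingrid.
Nadia starts before Sana ends → Sana and Nadia overlap.
That's a conflict, so the schedule is not conflict-free.

Yes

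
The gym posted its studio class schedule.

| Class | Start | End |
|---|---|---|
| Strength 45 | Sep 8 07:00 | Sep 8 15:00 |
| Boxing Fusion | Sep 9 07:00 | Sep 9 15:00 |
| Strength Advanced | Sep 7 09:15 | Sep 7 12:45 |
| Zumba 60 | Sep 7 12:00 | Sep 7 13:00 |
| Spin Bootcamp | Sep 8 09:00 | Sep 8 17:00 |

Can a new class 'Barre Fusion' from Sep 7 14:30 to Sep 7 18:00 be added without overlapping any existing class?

Strength Advanced: ends Sep 7 12:45 at or before Barre Fusion starts Sep 7 14:30 → clear.
Zumba 60: ends Sep 7 13:00 at or before Barre Fusion starts Sep 7 14:30 → clear.
Strength 45: starts Sep 8 07:00 at or after Barre Fusion ends Sep 7 18:00 → clear.
Spin Bootcamp: starts Sep 8 09:00 at or after Barre Fusion ends Sep 7 18:00 → clear.
Boxing Fusion: starts Sep 9 07:00 at or after Barre Fusion ends Sep 7 18:00 → clear.

Yes — the slot is free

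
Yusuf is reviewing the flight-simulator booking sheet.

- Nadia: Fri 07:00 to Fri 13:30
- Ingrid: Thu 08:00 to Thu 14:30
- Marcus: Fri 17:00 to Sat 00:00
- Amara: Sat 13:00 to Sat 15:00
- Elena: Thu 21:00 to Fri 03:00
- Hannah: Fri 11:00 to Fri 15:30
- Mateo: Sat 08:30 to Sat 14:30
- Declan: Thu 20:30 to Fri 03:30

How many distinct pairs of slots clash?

3

Sorted by start: Ingrid, Declan, Elena, Nadia, Hannah, Marcus, Mateo, Amara.
Declan starts after Ingrid ends; Ingrid is clear from here.
Elena starts before Declan ends → Declan and Elena overlap.
Nadia starts after Declan ends; Declan is clear from here.
Nadia starts after Elena ends; Elena is clear from here.
Hannah starts before Nadia ends → Nadia and Hannah overlap.
Marcus starts after Nadia ends; Nadia is clear from here.
Marcus starts after Hannah ends; Hannah is clear from here.
Mateo starts after Marcus ends; Marcus is clear from here.
Amara starts before Mateo ends → Mateo and Amara overlap.
Overlapping pairs: Amara & Mateo, Declan & Elena, Hannah & Nadia — 3 in total.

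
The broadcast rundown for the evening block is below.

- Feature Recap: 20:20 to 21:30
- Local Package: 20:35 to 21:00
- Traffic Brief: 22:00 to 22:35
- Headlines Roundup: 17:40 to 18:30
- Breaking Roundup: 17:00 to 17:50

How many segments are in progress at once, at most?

Walk through starts and ends in time order (an end at T is processed before a start at T):
17:00 start Breaking Roundup → 1
17:40 start Headlines Roundup → 2
17:50 end Breaking Roundup → 1
18:30 end Headlines Roundup → 0
20:20 start Feature Recap → 1
20:35 start Local Package → 2
21:00 end Local Package → 1
21:30 end Feature Recap → 0
22:00 start Traffic Brief → 1
22:35 end Traffic Brief → 0
Peak is 2, at 17:40 (Breaking Roundup, Headlines Roundup).

2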